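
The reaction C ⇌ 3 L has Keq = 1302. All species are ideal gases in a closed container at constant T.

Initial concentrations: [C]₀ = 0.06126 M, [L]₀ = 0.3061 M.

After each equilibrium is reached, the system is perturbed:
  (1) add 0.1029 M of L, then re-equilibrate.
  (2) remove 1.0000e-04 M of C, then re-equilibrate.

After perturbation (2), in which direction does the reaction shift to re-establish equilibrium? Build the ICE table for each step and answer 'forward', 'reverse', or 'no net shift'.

Q₀ = 0.4682 vs Keq = 1302 ⇒ Q<K, forward
Step 1:
                   C          L
  Initial    0.06126     0.3061
  Change    -0.06117     0.1835
  Equil   9.0144e-05     0.4896
  solve Keq expr → x = 0.06117; check Q = 1302
Then add 0.1029 M of L.
Step 2:
                   C          L
  Initial 9.0144e-05     0.5925
  Change  6.9450e-05 -2.0835e-04
  Equil   1.5959e-04     0.5923
  solve Keq expr → x = -6.9450e-05; check Q = 1302
Then remove 1.0000e-04 M of C.
Step 3:
                   C          L
  Initial 5.9594e-05     0.5923
  Change  9.9758e-05 -2.9927e-04
  Equil   1.5935e-04      0.592
  solve Keq expr → x = -9.9758e-05; check Q = 1302

Direction: reverse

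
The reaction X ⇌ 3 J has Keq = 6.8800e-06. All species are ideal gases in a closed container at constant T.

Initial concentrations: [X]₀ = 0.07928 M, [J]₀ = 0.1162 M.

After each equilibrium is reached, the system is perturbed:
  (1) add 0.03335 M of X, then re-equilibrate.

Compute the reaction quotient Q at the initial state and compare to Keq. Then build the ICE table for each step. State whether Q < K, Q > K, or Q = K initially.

Q₀ = 0.01979; Q > K (proceeds reverse)

Q₀ = 0.01979 vs Keq = 6.8800e-06 ⇒ Q>K, reverse
Step 1:
                  X         J
  Initial   0.07928    0.1162
  Change    0.03565    -0.107
  Equil      0.1149  0.009247
  solve Keq expr → x = -0.03565; check Q = 6.8800e-06
Then add 0.03335 M of X.
Step 2:
                  X         J
  Initial    0.1483  0.009247
  Change  -2.7116e-04 8.1349e-04
  Equil       0.148   0.01006
  solve Keq expr → x = 2.7116e-04; check Q = 6.8800e-06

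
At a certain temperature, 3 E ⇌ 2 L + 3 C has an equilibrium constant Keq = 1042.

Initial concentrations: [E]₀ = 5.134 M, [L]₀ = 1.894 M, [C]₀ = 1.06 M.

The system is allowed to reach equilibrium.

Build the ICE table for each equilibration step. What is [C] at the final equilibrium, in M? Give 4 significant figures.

Q₀ = 0.03157 vs Keq = 1042 ⇒ Q<K, forward
Step 1:
                   E          L          C
  I            5.134      1.894       1.06
  C            -3.83      2.553       3.83
  E            1.304      4.447       4.89
  solve Keq expr → x = 1.277; check Q = 1042

[C]_eq = 4.89 M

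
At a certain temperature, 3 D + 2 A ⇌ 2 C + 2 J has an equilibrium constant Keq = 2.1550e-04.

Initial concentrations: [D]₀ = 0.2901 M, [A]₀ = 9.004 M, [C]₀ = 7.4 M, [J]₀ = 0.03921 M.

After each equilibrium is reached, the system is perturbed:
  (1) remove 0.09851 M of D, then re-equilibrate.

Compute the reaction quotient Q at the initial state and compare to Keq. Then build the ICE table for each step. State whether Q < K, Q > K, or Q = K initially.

Q₀ = 0.04253; Q > K (proceeds reverse)

Q₀ = 0.04253 vs Keq = 2.1550e-04 ⇒ Q>K, reverse
Step 1:
                    D           A           C           J
  Initial      0.2901       9.004         7.4     0.03921
  Change      0.05337     0.03558    -0.03558    -0.03558
  Equil        0.3435        9.04       7.364    0.003627
  solve Keq expr → x = -0.01779; check Q = 2.1550e-04
Then remove 0.09851 M of D.
Step 2:
                    D           A           C           J
  Initial       0.245        9.04       7.364    0.003627
  Change      0.00212    0.001413   -0.001413   -0.001413
  Equil        0.2471       9.041       7.363    0.002214
  solve Keq expr → x = -7.0668e-04; check Q = 2.1550e-04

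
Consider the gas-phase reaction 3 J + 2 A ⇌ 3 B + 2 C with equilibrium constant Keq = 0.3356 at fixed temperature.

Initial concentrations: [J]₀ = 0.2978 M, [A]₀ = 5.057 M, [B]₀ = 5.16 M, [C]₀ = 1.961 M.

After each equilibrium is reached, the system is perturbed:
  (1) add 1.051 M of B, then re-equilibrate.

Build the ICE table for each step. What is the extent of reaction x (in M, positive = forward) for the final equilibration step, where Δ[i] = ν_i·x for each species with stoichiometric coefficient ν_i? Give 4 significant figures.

x = -0.06279 M

Q₀ = 782.2 vs Keq = 0.3356 ⇒ Q>K, reverse
Step 1:
                   J          A          B          C
  I           0.2978      5.057       5.16      1.961
  C            1.388     0.9254     -1.388    -0.9254
  E            1.686      5.982      3.772      1.036
  solve Keq expr → x = -0.4627; check Q = 0.3356
Then add 1.051 M of B.
Step 2:
                   J          A          B          C
  I            1.686      5.982      4.823      1.036
  C           0.1884     0.1256    -0.1884    -0.1256
  E            1.874      6.108      4.635       0.91
  solve Keq expr → x = -0.06279; check Q = 0.3356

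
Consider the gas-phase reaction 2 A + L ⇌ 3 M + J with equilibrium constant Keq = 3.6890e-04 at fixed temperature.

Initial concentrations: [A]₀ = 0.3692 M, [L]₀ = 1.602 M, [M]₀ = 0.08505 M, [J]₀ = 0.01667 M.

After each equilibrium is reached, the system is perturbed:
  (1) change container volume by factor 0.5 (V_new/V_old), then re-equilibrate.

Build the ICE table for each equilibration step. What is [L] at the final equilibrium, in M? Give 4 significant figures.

Q₀ = 4.6965e-05 vs Keq = 3.6890e-04 ⇒ Q<K, forward
Step 1:
                  A         L         M         J
  init       0.3692     1.602   0.08505   0.01667
  Δ        -0.02941   -0.0147   0.04411    0.0147
  eq         0.3398     1.587    0.1292   0.03137
  solve Keq expr → x = 0.0147; check Q = 3.6890e-04
Then change container volume by factor 0.5 (V_new/V_old).
Step 2:
                  A         L         M         J
  init       0.6796     3.175    0.2583   0.06275
  Δ         0.02271   0.01135  -0.03406  -0.01135
  eq         0.7023     3.186    0.2243   0.05139
  solve Keq expr → x = -0.01135; check Q = 3.6890e-04

[L]_eq = 3.186 M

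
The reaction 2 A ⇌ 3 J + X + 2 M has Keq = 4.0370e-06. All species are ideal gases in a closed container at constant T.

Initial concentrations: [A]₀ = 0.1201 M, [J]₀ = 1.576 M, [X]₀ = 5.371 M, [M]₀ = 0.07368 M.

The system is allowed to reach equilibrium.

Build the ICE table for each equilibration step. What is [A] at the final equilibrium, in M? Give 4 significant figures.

Q₀ = 7.913 vs Keq = 4.0370e-06 ⇒ Q>K, reverse
Step 1:
                   A          J          X          M
  init        0.1201      1.576      5.371    0.07368
  Δ          0.07359    -0.1104   -0.03679   -0.07359
  eq          0.1937      1.466      5.334 9.4964e-05
  solve Keq expr → x = -0.03679; check Q = 4.0370e-06

[A]_eq = 0.1937 M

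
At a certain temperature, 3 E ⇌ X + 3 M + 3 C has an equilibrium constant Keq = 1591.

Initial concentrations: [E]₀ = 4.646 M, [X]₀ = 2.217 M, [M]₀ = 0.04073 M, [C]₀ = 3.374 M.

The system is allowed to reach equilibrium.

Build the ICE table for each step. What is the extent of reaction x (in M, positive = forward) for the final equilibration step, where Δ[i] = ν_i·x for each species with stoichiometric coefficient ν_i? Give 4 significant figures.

x = 0.8789 M

Q₀ = 5.7373e-05 vs Keq = 1591 ⇒ Q<K, forward
Step 1:
                    E           X           M           C
  Initial       4.646       2.217     0.04073       3.374
  Change       -2.637      0.8789       2.637       2.637
  Equil         2.009       3.096       2.677       6.011
  solve Keq expr → x = 0.8789; check Q = 1591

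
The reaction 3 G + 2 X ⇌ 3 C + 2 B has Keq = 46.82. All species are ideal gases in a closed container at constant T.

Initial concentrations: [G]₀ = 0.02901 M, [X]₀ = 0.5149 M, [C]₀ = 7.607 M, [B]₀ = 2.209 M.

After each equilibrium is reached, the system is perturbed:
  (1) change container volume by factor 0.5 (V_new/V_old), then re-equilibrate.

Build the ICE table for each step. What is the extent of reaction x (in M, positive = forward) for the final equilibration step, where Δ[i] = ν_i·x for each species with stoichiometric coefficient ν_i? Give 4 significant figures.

x = 0 M

Q₀ = 3.3185e+08 vs Keq = 46.82 ⇒ Q>K, reverse
Step 1:
                    G           X           C           B
  Initial     0.02901      0.5149       7.607       2.209
  Change        1.468      0.9786      -1.468     -0.9786
  Equil         1.497       1.493       6.139        1.23
  solve Keq expr → x = -0.4893; check Q = 46.82
Then change container volume by factor 0.5 (V_new/V_old).
Step 2:
                    G           X           C           B
  Initial       2.994       2.987       12.28       2.461
  Change            0           0           0           0
  Equil         2.994       2.987       12.28       2.461
  solve Keq expr → x = 0; check Q = 46.82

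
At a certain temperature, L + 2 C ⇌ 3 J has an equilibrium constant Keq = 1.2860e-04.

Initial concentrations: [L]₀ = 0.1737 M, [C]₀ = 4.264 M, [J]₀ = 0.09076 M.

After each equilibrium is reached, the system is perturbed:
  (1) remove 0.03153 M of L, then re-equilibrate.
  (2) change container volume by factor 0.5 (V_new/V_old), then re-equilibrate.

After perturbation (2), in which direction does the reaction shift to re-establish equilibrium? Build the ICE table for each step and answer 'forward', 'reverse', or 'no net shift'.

Q₀ = 2.3673e-04 vs Keq = 1.2860e-04 ⇒ Q>K, reverse
Step 1:
                   L          C          J
  I           0.1737      4.264    0.09076
  C         0.005279    0.01056   -0.01584
  E            0.179      4.275    0.07492
  solve Keq expr → x = -0.005279; check Q = 1.2860e-04
Then remove 0.03153 M of L.
Step 2:
                   L          C          J
  I           0.1474      4.275    0.07492
  C         0.001474   0.002947  -0.004421
  E           0.1489      4.278     0.0705
  solve Keq expr → x = -0.001474; check Q = 1.2860e-04
Then change container volume by factor 0.5 (V_new/V_old).
Step 3:
                   L          C          J
  I           0.2978      8.555      0.141
  C                0          0          0
  E           0.2978      8.555      0.141
  solve Keq expr → x = 0; check Q = 1.2860e-04

Direction: no net shift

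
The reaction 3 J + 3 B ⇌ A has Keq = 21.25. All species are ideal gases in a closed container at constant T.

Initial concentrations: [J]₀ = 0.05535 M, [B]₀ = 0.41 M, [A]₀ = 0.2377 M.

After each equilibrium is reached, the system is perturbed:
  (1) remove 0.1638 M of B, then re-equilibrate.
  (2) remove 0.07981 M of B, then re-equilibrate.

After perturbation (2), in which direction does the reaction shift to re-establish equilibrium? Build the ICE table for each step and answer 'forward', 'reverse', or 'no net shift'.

Direction: reverse

Q₀ = 2.0339e+04 vs Keq = 21.25 ⇒ Q>K, reverse
Step 1:
                   J          B          A
  Initial    0.05535       0.41     0.2377
  Change      0.2428     0.2428   -0.08094
  Equil       0.2982     0.6528     0.1568
  solve Keq expr → x = -0.08094; check Q = 21.25
Then remove 0.1638 M of B.
Step 2:
                   J          B          A
  Initial     0.2982      0.489     0.1568
  Change     0.04983    0.04983   -0.01661
  Equil        0.348     0.5389     0.1401
  solve Keq expr → x = -0.01661; check Q = 21.25
Then remove 0.07981 M of B.
Step 3:
                   J          B          A
  Initial      0.348     0.4591     0.1401
  Change     0.02813    0.02813  -0.009377
  Equil       0.3761     0.4872     0.1308
  solve Keq expr → x = -0.009377; check Q = 21.25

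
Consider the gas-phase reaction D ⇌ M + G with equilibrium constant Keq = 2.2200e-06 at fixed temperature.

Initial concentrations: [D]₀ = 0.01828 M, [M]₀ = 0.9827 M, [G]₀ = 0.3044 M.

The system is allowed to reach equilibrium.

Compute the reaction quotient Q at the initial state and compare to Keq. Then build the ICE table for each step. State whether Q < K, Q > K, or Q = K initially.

Q₀ = 16.36; Q > K (proceeds reverse)

Q₀ = 16.36 vs Keq = 2.2200e-06 ⇒ Q>K, reverse
Step 1:
                   D          M          G
  I          0.01828     0.9827     0.3044
  C           0.3044    -0.3044    -0.3044
  E           0.3227     0.6783 1.0561e-06
  solve Keq expr → x = -0.3044; check Q = 2.2200e-06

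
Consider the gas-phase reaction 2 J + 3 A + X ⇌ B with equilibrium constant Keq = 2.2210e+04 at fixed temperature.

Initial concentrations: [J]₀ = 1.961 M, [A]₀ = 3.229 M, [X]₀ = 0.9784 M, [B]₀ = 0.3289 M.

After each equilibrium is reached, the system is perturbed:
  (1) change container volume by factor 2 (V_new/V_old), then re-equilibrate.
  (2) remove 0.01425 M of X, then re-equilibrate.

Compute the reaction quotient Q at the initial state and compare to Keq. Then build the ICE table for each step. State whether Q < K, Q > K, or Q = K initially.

Q₀ = 0.002596 vs Keq = 2.2210e+04 ⇒ Q<K, forward
Step 1:
                    J           A           X           B
  init          1.961       3.229      0.9784      0.3289
  Δ            -1.852      -2.778     -0.9261      0.9261
  eq           0.1087      0.4506     0.05226       1.255
  solve Keq expr → x = 0.9261; check Q = 2.2210e+04
Then change container volume by factor 2 (V_new/V_old).
Step 2:
                    J           A           X           B
  init        0.05436      0.2253     0.02613      0.6275
  Δ           0.06382     0.09573     0.03191    -0.03191
  eq           0.1182       0.321     0.05804      0.5956
  solve Keq expr → x = -0.03191; check Q = 2.2210e+04
Then remove 0.01425 M of X.
Step 3:
                    J           A           X           B
  init         0.1182       0.321     0.04379      0.5956
  Δ           0.00669     0.01004    0.003345   -0.003345
  eq           0.1249      0.3311     0.04714      0.5923
  solve Keq expr → x = -0.003345; check Q = 2.2210e+04

Q₀ = 0.002596; Q < K (proceeds forward)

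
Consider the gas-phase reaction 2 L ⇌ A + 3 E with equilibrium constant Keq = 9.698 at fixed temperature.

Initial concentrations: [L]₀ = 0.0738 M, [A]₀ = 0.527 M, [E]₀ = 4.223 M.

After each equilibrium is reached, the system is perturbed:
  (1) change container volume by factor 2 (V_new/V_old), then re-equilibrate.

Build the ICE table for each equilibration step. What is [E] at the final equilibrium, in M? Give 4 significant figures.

Q₀ = 7287 vs Keq = 9.698 ⇒ Q>K, reverse
Step 1:
                  L         A         E
  I          0.0738     0.527     4.223
  C          0.6961    -0.348    -1.044
  E          0.7699     0.179     3.179
  solve Keq expr → x = -0.348; check Q = 9.698
Then change container volume by factor 2 (V_new/V_old).
Step 2:
                  L         A         E
  I          0.3849   0.08948     1.589
  C         -0.1053   0.05266     0.158
  E          0.2796    0.1421     1.747
  solve Keq expr → x = 0.05266; check Q = 9.698

[E]_eq = 1.747 M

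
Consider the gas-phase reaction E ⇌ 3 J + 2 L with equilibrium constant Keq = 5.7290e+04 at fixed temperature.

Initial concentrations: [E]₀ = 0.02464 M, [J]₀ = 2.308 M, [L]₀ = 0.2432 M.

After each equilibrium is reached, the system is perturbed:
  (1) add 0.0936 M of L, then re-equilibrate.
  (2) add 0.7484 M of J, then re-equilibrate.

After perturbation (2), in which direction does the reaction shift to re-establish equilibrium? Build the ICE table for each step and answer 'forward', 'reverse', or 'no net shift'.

Q₀ = 29.51 vs Keq = 5.7290e+04 ⇒ Q<K, forward
Step 1:
                    E           J           L
  Initial     0.02464       2.308      0.2432
  Change     -0.02462     0.07386     0.04924
  Equil    2.0172e-05       2.382      0.2924
  solve Keq expr → x = 0.02462; check Q = 5.7290e+04
Then add 0.0936 M of L.
Step 2:
                    E           J           L
  Initial  2.0172e-05       2.382       0.386
  Change   1.4972e-05 -4.4915e-05 -2.9943e-05
  Equil    3.5143e-05       2.382       0.386
  solve Keq expr → x = -1.4972e-05; check Q = 5.7290e+04
Then add 0.7484 M of J.
Step 3:
                    E           J           L
  Initial  3.5143e-05        3.13       0.386
  Change   4.4580e-05 -1.3374e-04 -8.9160e-05
  Equil    7.9723e-05        3.13      0.3859
  solve Keq expr → x = -4.4580e-05; check Q = 5.7290e+04

Direction: reverse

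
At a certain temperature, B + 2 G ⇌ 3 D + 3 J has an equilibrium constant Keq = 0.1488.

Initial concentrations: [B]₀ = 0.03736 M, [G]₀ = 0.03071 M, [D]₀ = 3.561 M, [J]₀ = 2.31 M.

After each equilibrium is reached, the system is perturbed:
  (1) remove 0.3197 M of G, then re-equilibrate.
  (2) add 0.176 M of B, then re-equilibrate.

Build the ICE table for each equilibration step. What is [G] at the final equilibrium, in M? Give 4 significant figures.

[G]_eq = 1.032 M

Q₀ = 1.5797e+07 vs Keq = 0.1488 ⇒ Q>K, reverse
Step 1:
                  B         G         D         J
  I         0.03736   0.03071     3.561      2.31
  C          0.6521     1.304    -1.956    -1.956
  E          0.6895     1.335     1.605    0.3537
  solve Keq expr → x = -0.6521; check Q = 0.1488
Then remove 0.3197 M of G.
Step 2:
                  B         G         D         J
  I          0.6895     1.015     1.605    0.3537
  C         0.01436   0.02871  -0.04307  -0.04307
  E          0.7038     1.044     1.562    0.3106
  solve Keq expr → x = -0.01436; check Q = 0.1488
Then add 0.176 M of B.
Step 3:
                  B         G         D         J
  I          0.8798     1.044     1.562    0.3106
  C       -0.005734  -0.01147    0.0172    0.0172
  E          0.8741     1.032     1.579    0.3278
  solve Keq expr → x = 0.005734; check Q = 0.1488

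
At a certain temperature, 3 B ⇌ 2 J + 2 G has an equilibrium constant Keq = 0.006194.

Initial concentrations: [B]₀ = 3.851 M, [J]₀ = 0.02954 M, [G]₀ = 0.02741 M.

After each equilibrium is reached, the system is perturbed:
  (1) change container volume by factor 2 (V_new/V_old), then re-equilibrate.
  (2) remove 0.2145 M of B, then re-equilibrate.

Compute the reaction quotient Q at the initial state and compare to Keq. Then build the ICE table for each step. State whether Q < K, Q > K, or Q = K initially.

Q₀ = 1.1479e-08 vs Keq = 0.006194 ⇒ Q<K, forward
Step 1:
                    B           J           G
  init          3.851     0.02954     0.02741
  Δ           -0.9038      0.6026      0.6026
  eq            2.947      0.6321        0.63
  solve Keq expr → x = 0.3013; check Q = 0.006194
Then change container volume by factor 2 (V_new/V_old).
Step 2:
                    B           J           G
  init          1.474       0.316       0.315
  Δ          -0.06951     0.04634     0.04634
  eq            1.404      0.3624      0.3613
  solve Keq expr → x = 0.02317; check Q = 0.006194
Then remove 0.2145 M of B.
Step 3:
                    B           J           G
  init           1.19      0.3624      0.3613
  Δ           0.04879    -0.03253    -0.03253
  eq            1.238      0.3299      0.3288
  solve Keq expr → x = -0.01626; check Q = 0.006194

Q₀ = 1.1479e-08; Q < K (proceeds forward)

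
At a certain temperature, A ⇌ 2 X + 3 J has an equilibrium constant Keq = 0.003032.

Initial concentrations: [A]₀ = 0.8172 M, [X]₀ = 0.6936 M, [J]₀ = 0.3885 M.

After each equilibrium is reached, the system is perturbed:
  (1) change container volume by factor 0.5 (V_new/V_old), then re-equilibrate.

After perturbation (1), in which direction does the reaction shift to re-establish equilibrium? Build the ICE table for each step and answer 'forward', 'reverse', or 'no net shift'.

Q₀ = 0.03452 vs Keq = 0.003032 ⇒ Q>K, reverse
Step 1:
                  A         X         J
  I          0.8172    0.6936    0.3885
  C          0.0622   -0.1244   -0.1866
  E          0.8794    0.5692    0.2019
  solve Keq expr → x = -0.0622; check Q = 0.003032
Then change container volume by factor 0.5 (V_new/V_old).
Step 2:
                  A         X         J
  I           1.759     1.138    0.4038
  C         0.07508   -0.1502   -0.2252
  E           1.834    0.9882    0.1786
  solve Keq expr → x = -0.07508; check Q = 0.003032

Direction: reverse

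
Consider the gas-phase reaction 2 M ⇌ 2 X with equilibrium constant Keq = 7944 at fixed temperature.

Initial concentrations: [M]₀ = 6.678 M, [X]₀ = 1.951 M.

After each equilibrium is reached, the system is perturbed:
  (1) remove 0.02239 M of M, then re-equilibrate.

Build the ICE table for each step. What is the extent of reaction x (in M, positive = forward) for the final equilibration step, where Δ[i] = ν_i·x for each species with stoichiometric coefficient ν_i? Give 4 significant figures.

x = -0.01107 M

Q₀ = 0.08535 vs Keq = 7944 ⇒ Q<K, forward
Step 1:
                    M           X
  init          6.678       1.951
  Δ            -6.582       6.582
  eq          0.09574       8.533
  solve Keq expr → x = 3.291; check Q = 7944
Then remove 0.02239 M of M.
Step 2:
                    M           X
  init        0.07335       8.533
  Δ           0.02214    -0.02214
  eq          0.09549       8.511
  solve Keq expr → x = -0.01107; check Q = 7944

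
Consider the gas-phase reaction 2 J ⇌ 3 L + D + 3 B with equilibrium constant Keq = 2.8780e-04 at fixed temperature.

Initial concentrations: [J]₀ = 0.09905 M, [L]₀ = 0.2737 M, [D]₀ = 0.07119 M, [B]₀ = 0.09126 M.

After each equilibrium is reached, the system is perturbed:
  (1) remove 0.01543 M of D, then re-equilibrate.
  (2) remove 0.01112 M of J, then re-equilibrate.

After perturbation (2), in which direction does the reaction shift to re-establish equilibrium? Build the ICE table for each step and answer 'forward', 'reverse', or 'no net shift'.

Q₀ = 1.1308e-04 vs Keq = 2.8780e-04 ⇒ Q<K, forward
Step 1:
                    J           L           D           B
  I           0.09905      0.2737     0.07119     0.09126
  C          -0.01042     0.01564    0.005212     0.01564
  E           0.08863      0.2893      0.0764      0.1069
  solve Keq expr → x = 0.005212; check Q = 2.8780e-04
Then remove 0.01543 M of D.
Step 2:
                    J           L           D           B
  I           0.08863      0.2893     0.06097      0.1069
  C         -0.002569    0.003853    0.001284    0.003853
  E           0.08606      0.2932     0.06226      0.1107
  solve Keq expr → x = 0.001284; check Q = 2.8780e-04
Then remove 0.01112 M of J.
Step 3:
                    J           L           D           B
  I           0.07494      0.2932     0.06226      0.1107
  C          0.003033   -0.004549   -0.001516   -0.004549
  E           0.07797      0.2886     0.06074      0.1062
  solve Keq expr → x = -0.001516; check Q = 2.8780e-04

Direction: reverse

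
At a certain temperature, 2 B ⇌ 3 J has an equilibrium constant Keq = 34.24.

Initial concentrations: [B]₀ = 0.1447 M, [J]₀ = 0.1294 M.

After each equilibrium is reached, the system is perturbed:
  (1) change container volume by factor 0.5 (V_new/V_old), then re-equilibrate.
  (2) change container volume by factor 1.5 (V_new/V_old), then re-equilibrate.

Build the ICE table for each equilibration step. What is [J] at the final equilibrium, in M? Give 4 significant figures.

[J]_eq = 0.3977 M

Q₀ = 0.1035 vs Keq = 34.24 ⇒ Q<K, forward
Step 1:
                    B           J
  init         0.1447      0.1294
  Δ           -0.1161      0.1742
  eq          0.02858      0.3036
  solve Keq expr → x = 0.05806; check Q = 34.24
Then change container volume by factor 0.5 (V_new/V_old).
Step 2:
                    B           J
  init        0.05717      0.6071
  Δ           0.01827     -0.0274
  eq          0.07544      0.5797
  solve Keq expr → x = -0.009134; check Q = 34.24
Then change container volume by factor 1.5 (V_new/V_old).
Step 3:
                    B           J
  init        0.05029      0.3865
  Δ         -0.007438     0.01116
  eq          0.04285      0.3977
  solve Keq expr → x = 0.003719; check Q = 34.24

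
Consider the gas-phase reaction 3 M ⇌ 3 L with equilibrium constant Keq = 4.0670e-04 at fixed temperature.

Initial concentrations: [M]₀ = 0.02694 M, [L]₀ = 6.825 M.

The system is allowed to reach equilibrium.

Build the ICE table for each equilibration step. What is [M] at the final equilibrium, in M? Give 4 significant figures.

Q₀ = 1.6260e+07 vs Keq = 4.0670e-04 ⇒ Q>K, reverse
Step 1:
                   M          L
  Initial    0.02694      6.825
  Change       6.352     -6.352
  Equil        6.379     0.4726
  solve Keq expr → x = -2.117; check Q = 4.0670e-04

[M]_eq = 6.379 M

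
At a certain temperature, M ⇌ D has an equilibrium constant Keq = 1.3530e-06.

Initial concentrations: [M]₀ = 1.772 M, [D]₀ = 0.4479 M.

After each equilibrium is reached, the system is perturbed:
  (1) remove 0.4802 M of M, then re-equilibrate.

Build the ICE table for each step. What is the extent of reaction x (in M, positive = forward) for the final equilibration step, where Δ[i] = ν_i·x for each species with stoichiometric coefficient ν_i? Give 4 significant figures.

Q₀ = 0.2528 vs Keq = 1.3530e-06 ⇒ Q>K, reverse
Step 1:
                    M           D
  Initial       1.772      0.4479
  Change       0.4479     -0.4479
  Equil          2.22  3.0035e-06
  solve Keq expr → x = -0.4479; check Q = 1.3530e-06
Then remove 0.4802 M of M.
Step 2:
                    M           D
  Initial        1.74  3.0035e-06
  Change   6.4971e-07 -6.4971e-07
  Equil          1.74  2.3538e-06
  solve Keq expr → x = -6.4971e-07; check Q = 1.3530e-06

x = -6.4971e-07 M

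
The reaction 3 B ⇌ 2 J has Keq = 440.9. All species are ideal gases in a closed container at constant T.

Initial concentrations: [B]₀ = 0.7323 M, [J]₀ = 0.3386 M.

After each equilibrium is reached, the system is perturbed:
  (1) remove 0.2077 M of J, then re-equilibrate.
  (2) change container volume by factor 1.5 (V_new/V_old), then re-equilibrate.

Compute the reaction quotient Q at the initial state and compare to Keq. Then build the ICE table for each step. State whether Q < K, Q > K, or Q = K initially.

Q₀ = 0.2919; Q < K (proceeds forward)

Q₀ = 0.2919 vs Keq = 440.9 ⇒ Q<K, forward
Step 1:
                   B          J
  I           0.7323     0.3386
  C          -0.6234     0.4156
  E           0.1089     0.7542
  solve Keq expr → x = 0.2078; check Q = 440.9
Then remove 0.2077 M of J.
Step 2:
                   B          J
  I           0.1089     0.5465
  C         -0.01964    0.01309
  E          0.08922     0.5596
  solve Keq expr → x = 0.006547; check Q = 440.9
Then change container volume by factor 1.5 (V_new/V_old).
Step 3:
                   B          J
  I          0.05948     0.3731
  C         0.007961  -0.005307
  E          0.06744     0.3678
  solve Keq expr → x = -0.002654; check Q = 440.9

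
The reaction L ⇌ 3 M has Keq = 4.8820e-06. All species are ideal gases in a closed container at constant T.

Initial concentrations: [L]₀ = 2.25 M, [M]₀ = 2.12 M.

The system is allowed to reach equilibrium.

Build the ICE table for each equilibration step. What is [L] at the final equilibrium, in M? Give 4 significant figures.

[L]_eq = 2.949 M

Q₀ = 4.235 vs Keq = 4.8820e-06 ⇒ Q>K, reverse
Step 1:
                    L           M
  Initial        2.25        2.12
  Change       0.6986      -2.096
  Equil         2.949     0.02433
  solve Keq expr → x = -0.6986; check Q = 4.8820e-06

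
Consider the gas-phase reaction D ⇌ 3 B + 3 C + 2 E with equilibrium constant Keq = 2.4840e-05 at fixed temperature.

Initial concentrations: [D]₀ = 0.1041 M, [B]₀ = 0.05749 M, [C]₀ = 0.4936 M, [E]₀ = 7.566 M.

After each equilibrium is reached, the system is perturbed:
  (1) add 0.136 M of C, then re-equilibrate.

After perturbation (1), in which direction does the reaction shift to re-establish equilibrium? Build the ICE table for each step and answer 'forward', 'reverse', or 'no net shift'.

Q₀ = 0.01257 vs Keq = 2.4840e-05 ⇒ Q>K, reverse
Step 1:
                  D         B         C         E
  I          0.1041   0.05749    0.4936     7.566
  C         0.01635  -0.04906  -0.04906   -0.0327
  E          0.1205  0.008435    0.4445     7.533
  solve Keq expr → x = -0.01635; check Q = 2.4840e-05
Then add 0.136 M of C.
Step 2:
                  D         B         C         E
  I          0.1205  0.008435    0.5805     7.533
  C       6.4733e-04 -0.001942 -0.001942 -0.001295
  E          0.1211  0.006493    0.5786     7.532
  solve Keq expr → x = -6.4733e-04; check Q = 2.4840e-05

Direction: reverse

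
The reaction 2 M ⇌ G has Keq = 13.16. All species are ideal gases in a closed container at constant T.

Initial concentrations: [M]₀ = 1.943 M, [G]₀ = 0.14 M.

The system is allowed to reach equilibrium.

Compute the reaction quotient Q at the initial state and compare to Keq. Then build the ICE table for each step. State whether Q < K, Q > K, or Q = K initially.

Q₀ = 0.03708; Q < K (proceeds forward)

Q₀ = 0.03708 vs Keq = 13.16 ⇒ Q<K, forward
Step 1:
                  M         G
  Initial     1.943      0.14
  Change     -1.671    0.8354
  Equil      0.2722    0.9754
  solve Keq expr → x = 0.8354; check Q = 13.16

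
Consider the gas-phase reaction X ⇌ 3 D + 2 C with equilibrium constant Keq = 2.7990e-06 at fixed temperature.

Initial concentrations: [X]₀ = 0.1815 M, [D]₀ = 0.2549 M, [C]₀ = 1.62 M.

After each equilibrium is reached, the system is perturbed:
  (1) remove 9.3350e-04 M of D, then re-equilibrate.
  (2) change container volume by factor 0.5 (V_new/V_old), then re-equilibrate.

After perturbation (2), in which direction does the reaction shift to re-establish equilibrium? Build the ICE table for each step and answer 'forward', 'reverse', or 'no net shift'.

Direction: reverse

Q₀ = 0.2395 vs Keq = 2.7990e-06 ⇒ Q>K, reverse
Step 1:
                    X           D           C
  Initial      0.1815      0.2549        1.62
  Change      0.08262     -0.2479     -0.1652
  Equil        0.2641    0.007043       1.455
  solve Keq expr → x = -0.08262; check Q = 2.7990e-06
Then remove 9.3350e-04 M of D.
Step 2:
                    X           D           C
  Initial      0.2641    0.006109       1.455
  Change  -3.0958e-04  9.2875e-04  6.1917e-04
  Equil        0.2638    0.007038       1.455
  solve Keq expr → x = 3.0958e-04; check Q = 2.7990e-06
Then change container volume by factor 0.5 (V_new/V_old).
Step 3:
                    X           D           C
  Initial      0.5276     0.01408       2.911
  Change     0.002824   -0.008473   -0.005648
  Equil        0.5304    0.005603       2.905
  solve Keq expr → x = -0.002824; check Q = 2.7990e-06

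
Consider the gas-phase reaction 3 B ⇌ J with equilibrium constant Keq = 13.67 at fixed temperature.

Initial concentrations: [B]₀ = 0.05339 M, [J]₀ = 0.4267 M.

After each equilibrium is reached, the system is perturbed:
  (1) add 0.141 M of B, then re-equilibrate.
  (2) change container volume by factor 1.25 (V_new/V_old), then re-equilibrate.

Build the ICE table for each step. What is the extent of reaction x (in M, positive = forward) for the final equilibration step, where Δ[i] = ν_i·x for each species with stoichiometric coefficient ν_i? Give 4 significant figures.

x = -0.01185 M

Q₀ = 2804 vs Keq = 13.67 ⇒ Q>K, reverse
Step 1:
                  B         J
  I         0.05339    0.4267
  C          0.2404  -0.08013
  E          0.2938    0.3466
  solve Keq expr → x = -0.08013; check Q = 13.67
Then add 0.141 M of B.
Step 2:
                  B         J
  I          0.4348    0.3466
  C         -0.1293    0.0431
  E          0.3055    0.3897
  solve Keq expr → x = 0.0431; check Q = 13.67
Then change container volume by factor 1.25 (V_new/V_old).
Step 3:
                  B         J
  I          0.2444    0.3117
  C         0.03556  -0.01185
  E          0.2799    0.2999
  solve Keq expr → x = -0.01185; check Q = 13.67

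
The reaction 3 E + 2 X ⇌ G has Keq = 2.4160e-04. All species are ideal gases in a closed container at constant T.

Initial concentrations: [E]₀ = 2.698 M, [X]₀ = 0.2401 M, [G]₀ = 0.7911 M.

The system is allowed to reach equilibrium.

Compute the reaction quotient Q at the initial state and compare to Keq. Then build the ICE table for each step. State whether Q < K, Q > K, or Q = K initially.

Q₀ = 0.6987; Q > K (proceeds reverse)

Q₀ = 0.6987 vs Keq = 2.4160e-04 ⇒ Q>K, reverse
Step 1:
                    E           X           G
  init          2.698      0.2401      0.7911
  Δ             2.144       1.429     -0.7147
  eq            4.842       1.669     0.07644
  solve Keq expr → x = -0.7147; check Q = 2.4160e-04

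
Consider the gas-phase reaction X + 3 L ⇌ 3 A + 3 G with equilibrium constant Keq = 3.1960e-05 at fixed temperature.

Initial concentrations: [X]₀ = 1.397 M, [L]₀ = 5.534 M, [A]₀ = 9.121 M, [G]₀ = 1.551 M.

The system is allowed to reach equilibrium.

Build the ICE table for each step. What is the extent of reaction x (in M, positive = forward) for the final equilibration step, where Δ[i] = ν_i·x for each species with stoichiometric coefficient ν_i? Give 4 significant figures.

x = -0.5049 M

Q₀ = 11.96 vs Keq = 3.1960e-05 ⇒ Q>K, reverse
Step 1:
                    X           L           A           G
  Initial       1.397       5.534       9.121       1.551
  Change       0.5049       1.515      -1.515      -1.515
  Equil         1.902       7.049       7.606     0.03643
  solve Keq expr → x = -0.5049; check Q = 3.1960e-05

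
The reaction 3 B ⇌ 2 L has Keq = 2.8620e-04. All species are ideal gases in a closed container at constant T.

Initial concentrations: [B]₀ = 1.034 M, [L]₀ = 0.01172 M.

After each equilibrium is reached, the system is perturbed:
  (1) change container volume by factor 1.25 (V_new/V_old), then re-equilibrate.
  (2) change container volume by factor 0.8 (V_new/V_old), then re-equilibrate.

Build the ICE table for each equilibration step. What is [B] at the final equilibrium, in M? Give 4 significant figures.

Q₀ = 1.2425e-04 vs Keq = 2.8620e-04 ⇒ Q<K, forward
Step 1:
                  B         L
  init        1.034   0.01172
  Δ       -0.008763  0.005842
  eq          1.025   0.01756
  solve Keq expr → x = 0.002921; check Q = 2.8620e-04
Then change container volume by factor 1.25 (V_new/V_old).
Step 2:
                  B         L
  init       0.8202   0.01405
  Δ        0.002151 -0.001434
  eq         0.8223   0.01262
  solve Keq expr → x = -7.1689e-04; check Q = 2.8620e-04
Then change container volume by factor 0.8 (V_new/V_old).
Step 3:
                  B         L
  init        1.028   0.01577
  Δ       -0.002688  0.001792
  eq          1.025   0.01756
  solve Keq expr → x = 8.9612e-04; check Q = 2.8620e-04

[B]_eq = 1.025 M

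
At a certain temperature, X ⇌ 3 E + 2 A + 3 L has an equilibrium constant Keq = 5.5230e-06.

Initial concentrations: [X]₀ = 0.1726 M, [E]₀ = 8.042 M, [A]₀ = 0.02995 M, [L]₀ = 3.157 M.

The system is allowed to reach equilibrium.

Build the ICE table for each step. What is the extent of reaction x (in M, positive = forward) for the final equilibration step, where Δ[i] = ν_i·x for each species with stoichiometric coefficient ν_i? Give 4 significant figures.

Q₀ = 85.05 vs Keq = 5.5230e-06 ⇒ Q>K, reverse
Step 1:
                   X          E          A          L
  Initial     0.1726      8.042    0.02995      3.157
  Change     0.01497   -0.04491   -0.02994   -0.04491
  Equil       0.1876      7.997 8.1978e-06      3.112
  solve Keq expr → x = -0.01497; check Q = 5.5230e-06

x = -0.01497 M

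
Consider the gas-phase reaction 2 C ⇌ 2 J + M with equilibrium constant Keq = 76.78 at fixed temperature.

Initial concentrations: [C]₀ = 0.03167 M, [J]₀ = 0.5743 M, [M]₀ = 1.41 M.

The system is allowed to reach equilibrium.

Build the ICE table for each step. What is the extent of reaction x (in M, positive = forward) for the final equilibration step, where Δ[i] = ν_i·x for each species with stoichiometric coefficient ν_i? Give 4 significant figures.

x = -0.0201 M

Q₀ = 463.7 vs Keq = 76.78 ⇒ Q>K, reverse
Step 1:
                    C           J           M
  Initial     0.03167      0.5743        1.41
  Change      0.04019    -0.04019     -0.0201
  Equil       0.07186      0.5341        1.39
  solve Keq expr → x = -0.0201; check Q = 76.78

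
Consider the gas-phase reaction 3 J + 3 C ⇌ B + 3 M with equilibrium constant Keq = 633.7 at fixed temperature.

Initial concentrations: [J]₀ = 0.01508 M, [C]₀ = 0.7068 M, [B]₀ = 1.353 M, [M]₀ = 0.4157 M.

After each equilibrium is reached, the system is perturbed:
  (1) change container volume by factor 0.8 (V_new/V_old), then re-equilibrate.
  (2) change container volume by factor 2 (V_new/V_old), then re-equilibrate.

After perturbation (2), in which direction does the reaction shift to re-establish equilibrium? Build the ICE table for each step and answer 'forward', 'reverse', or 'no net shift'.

Direction: reverse

Q₀ = 8.0268e+04 vs Keq = 633.7 ⇒ Q>K, reverse
Step 1:
                   J          C          B          M
  Initial    0.01508     0.7068      1.353     0.4157
  Change     0.04752    0.04752   -0.01584   -0.04752
  Equil       0.0626     0.7543      1.337     0.3682
  solve Keq expr → x = -0.01584; check Q = 633.7
Then change container volume by factor 0.8 (V_new/V_old).
Step 2:
                   J          C          B          M
  Initial    0.07825     0.9429      1.671     0.4602
  Change   -0.008832  -0.008832   0.002944   0.008832
  Equil      0.06942     0.9341      1.674     0.4691
  solve Keq expr → x = 0.002944; check Q = 633.7
Then change container volume by factor 2 (V_new/V_old).
Step 3:
                   J          C          B          M
  Initial    0.03471      0.467     0.8372     0.2345
  Change     0.01512    0.01512   -0.00504   -0.01512
  Equil      0.04983     0.4822     0.8322     0.2194
  solve Keq expr → x = -0.00504; check Q = 633.7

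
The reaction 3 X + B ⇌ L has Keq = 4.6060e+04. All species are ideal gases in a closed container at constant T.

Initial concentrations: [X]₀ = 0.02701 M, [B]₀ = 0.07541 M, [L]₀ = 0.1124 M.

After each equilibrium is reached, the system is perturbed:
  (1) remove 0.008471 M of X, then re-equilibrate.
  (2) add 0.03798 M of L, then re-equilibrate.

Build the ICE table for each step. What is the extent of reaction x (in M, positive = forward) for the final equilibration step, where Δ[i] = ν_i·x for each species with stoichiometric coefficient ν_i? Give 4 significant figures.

x = -0.001012 M

Q₀ = 7.5642e+04 vs Keq = 4.6060e+04 ⇒ Q>K, reverse
Step 1:
                    X           B           L
  Initial     0.02701     0.07541      0.1124
  Change     0.004506    0.001502   -0.001502
  Equil       0.03152     0.07691      0.1109
  solve Keq expr → x = -0.001502; check Q = 4.6060e+04
Then remove 0.008471 M of X.
Step 2:
                    X           B           L
  Initial     0.02305     0.07691      0.1109
  Change     0.007873    0.002624   -0.002624
  Equil       0.03092     0.07954      0.1083
  solve Keq expr → x = -0.002624; check Q = 4.6060e+04
Then add 0.03798 M of L.
Step 3:
                    X           B           L
  Initial     0.03092     0.07954      0.1463
  Change     0.003037    0.001012   -0.001012
  Equil       0.03395     0.08055      0.1452
  solve Keq expr → x = -0.001012; check Q = 4.6060e+04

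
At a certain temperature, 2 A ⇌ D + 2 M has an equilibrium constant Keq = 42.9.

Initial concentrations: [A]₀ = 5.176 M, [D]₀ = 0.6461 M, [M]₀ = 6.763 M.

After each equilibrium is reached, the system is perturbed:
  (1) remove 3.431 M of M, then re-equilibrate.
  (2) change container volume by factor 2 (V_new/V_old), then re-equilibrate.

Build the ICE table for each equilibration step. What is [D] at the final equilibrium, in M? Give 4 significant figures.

Q₀ = 1.103 vs Keq = 42.9 ⇒ Q<K, forward
Step 1:
                   A          D          M
  I            5.176     0.6461      6.763
  C           -2.995      1.497      2.995
  E            2.181      2.144      9.758
  solve Keq expr → x = 1.497; check Q = 42.9
Then remove 3.431 M of M.
Step 2:
                   A          D          M
  I            2.181      2.144      6.327
  C          -0.5488     0.2744     0.5488
  E            1.632      2.418      6.876
  solve Keq expr → x = 0.2744; check Q = 42.9
Then change container volume by factor 2 (V_new/V_old).
Step 3:
                   A          D          M
  I           0.8162      1.209      3.438
  C          -0.1851    0.09256     0.1851
  E            0.631      1.302      3.623
  solve Keq expr → x = 0.09256; check Q = 42.9

[D]_eq = 1.302 M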